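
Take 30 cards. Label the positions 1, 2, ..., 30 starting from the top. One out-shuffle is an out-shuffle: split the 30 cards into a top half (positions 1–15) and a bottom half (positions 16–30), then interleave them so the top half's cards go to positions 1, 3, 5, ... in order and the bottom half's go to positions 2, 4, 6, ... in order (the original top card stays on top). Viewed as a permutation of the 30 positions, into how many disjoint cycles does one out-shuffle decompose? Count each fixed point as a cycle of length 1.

Trace each unvisited position around until it returns:
(1) (2 3 5 9 17 4 ... len 28) (30)
3 cycles in total.

3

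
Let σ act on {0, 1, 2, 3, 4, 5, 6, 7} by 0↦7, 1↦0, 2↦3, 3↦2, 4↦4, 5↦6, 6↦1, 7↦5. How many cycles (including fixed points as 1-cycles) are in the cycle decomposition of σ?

Cycle decomposition: (0 7 5 6 1) (2 3) (4).
3 cycles.

3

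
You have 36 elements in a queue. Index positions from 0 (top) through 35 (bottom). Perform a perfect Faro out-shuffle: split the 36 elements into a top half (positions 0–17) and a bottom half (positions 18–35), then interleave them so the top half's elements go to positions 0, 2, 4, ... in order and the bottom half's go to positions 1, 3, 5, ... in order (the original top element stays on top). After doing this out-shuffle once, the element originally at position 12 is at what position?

24

Track the element's position through each out-shuffle:
12 → 24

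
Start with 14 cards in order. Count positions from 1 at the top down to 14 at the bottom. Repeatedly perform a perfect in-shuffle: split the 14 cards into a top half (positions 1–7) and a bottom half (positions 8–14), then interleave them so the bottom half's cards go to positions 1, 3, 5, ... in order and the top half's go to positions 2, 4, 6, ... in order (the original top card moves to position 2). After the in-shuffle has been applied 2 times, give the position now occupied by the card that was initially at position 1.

Track the card's position through each in-shuffle:
1 → 2 → 4

4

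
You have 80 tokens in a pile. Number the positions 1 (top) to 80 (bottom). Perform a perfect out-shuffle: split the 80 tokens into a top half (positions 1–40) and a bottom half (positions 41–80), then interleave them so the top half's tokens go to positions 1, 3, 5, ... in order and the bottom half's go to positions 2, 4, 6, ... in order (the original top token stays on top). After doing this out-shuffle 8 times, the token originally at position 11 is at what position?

Track the token's position through each out-shuffle:
11 → 21 → 41 → 2 → 3 → 5 → 9 → 17 → 33

33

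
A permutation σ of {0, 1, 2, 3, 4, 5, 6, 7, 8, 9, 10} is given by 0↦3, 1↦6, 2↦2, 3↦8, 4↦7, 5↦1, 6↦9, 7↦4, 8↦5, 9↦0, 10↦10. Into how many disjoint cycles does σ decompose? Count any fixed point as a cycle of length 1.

4

Cycle decomposition: (0 3 8 5 1 6 9) (2) (4 7) (10).
4 cycles.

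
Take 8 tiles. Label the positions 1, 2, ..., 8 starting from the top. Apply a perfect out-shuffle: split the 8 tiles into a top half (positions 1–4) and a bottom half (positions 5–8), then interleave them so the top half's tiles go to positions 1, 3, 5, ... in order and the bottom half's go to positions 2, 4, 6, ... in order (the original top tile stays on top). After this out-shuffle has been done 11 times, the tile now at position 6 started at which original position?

Work backwards from position 6, undoing one out-shuffle at a time:
6 ← 7 ← 4 ← 6 ← 7 ← 4 ← 6 ← 7 ← 4 ← 6 ← 7 ← 4
So the tile now at position 6 started at position 4.

4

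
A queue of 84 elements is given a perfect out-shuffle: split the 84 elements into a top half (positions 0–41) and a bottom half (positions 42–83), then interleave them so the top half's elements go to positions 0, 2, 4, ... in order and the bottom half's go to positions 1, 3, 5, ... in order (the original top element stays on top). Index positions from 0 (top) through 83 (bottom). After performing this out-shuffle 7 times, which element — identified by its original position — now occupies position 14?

4

Work backwards from position 14, undoing one out-shuffle at a time:
14 ← 7 ← 45 ← 64 ← 32 ← 16 ← 8 ← 4
So the element now at position 14 started at position 4.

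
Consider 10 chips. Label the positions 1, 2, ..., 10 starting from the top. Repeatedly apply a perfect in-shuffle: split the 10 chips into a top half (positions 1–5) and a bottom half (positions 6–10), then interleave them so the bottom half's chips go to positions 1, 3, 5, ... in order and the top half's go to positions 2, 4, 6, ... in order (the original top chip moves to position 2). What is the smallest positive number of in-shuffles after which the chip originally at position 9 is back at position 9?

10

Follow position 9 under repeated in-shuffles:
9 → 7 → 3 → 6 → 1 → 2 → 4 → 8 → 5 → 10 → 9
It first returns after 10 in-shuffles.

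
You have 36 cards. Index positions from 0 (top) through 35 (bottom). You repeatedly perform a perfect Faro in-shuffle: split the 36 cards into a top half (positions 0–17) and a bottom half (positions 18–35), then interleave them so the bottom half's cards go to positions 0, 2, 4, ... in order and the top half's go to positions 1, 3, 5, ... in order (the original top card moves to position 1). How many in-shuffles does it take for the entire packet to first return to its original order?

36

The in-shuffle permutes the 36 positions with cycle lengths [36].
Every card is home exactly when every cycle has completed a whole number of laps, i.e. after lcm(36) = 36 in-shuffles.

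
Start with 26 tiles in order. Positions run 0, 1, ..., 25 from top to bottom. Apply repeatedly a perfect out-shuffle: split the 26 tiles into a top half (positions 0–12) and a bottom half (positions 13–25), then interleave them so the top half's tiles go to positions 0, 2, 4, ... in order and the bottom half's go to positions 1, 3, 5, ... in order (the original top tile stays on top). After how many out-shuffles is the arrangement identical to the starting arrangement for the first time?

20

The out-shuffle permutes the 26 positions with cycle lengths [1, 1, 4, 20].
Every tile is home exactly when every cycle has completed a whole number of laps, i.e. after lcm(1, 4, 20) = 20 out-shuffles.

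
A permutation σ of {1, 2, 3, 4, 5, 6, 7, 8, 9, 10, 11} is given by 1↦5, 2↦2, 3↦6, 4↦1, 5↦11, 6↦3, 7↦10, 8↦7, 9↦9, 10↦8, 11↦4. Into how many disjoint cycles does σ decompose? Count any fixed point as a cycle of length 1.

5

Cycle decomposition: (1 5 11 4) (2) (3 6) (7 10 8) (9).
5 cycles.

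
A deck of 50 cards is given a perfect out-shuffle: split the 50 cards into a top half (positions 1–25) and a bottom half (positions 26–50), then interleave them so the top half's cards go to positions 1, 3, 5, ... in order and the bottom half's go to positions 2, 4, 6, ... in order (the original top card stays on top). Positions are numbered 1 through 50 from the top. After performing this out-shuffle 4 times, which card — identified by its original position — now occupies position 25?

Work backwards from position 25, undoing one out-shuffle at a time:
25 ← 13 ← 7 ← 4 ← 27
So the card now at position 25 started at position 27.

27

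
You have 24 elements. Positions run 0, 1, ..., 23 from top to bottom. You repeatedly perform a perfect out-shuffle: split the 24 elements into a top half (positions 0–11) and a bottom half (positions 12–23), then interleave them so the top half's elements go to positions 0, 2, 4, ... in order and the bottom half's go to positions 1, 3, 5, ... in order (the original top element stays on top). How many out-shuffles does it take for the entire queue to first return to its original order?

The out-shuffle permutes the 24 positions with cycle lengths [1, 1, 11, 11].
Every element is home exactly when every cycle has completed a whole number of laps, i.e. after lcm(1, 11) = 11 out-shuffles.

11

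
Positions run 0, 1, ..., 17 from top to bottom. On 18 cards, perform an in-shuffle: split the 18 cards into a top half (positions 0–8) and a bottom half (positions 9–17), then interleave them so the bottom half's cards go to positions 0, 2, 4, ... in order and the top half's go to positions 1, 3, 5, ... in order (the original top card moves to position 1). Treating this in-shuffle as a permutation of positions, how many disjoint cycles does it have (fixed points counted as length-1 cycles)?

Trace each unvisited position around until it returns:
(0 1 3 7 15 12 ... len 18)
1 cycle in total.

1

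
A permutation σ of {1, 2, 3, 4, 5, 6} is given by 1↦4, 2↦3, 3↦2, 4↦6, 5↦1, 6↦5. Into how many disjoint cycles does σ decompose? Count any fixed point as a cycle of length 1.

Cycle decomposition: (1 4 6 5) (2 3).
2 cycles.

2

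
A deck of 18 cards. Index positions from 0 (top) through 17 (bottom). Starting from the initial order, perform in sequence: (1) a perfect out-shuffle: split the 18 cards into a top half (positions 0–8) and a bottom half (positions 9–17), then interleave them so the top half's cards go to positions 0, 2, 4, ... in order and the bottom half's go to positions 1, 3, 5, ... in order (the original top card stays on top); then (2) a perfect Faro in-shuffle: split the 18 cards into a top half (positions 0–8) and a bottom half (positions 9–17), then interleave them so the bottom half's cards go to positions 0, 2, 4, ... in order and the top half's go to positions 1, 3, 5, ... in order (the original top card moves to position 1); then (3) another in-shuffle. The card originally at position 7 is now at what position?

Track the card from position 7 forward through each operation:
  after op 1 (out-shuffle): 7 → 14
  after op 2 (in-shuffle): 14 → 10
  after op 3 (in-shuffle): 10 → 2

2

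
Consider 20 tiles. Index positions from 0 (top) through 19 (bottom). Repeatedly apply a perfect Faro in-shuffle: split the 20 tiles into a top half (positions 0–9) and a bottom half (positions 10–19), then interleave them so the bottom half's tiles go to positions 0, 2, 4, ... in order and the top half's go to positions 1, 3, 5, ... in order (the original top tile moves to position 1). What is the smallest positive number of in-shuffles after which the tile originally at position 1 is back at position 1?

6

Follow position 1 under repeated in-shuffles:
1 → 3 → 7 → 15 → 10 → 0 → 1
It first returns after 6 in-shuffles.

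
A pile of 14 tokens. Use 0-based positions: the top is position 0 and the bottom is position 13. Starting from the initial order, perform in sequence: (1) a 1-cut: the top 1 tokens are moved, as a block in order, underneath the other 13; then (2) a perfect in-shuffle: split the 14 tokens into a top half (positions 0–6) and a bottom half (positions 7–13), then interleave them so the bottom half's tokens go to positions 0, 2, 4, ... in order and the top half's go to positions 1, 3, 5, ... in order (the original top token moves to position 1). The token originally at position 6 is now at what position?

11

Track the token from position 6 forward through each operation:
  after op 1 (cut 1): 6 → 5
  after op 2 (in-shuffle): 5 → 11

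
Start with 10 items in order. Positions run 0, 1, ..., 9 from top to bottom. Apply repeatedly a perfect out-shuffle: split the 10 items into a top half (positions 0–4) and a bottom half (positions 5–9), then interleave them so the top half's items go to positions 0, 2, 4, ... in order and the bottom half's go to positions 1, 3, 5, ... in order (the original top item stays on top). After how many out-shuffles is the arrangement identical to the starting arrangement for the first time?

The out-shuffle permutes the 10 positions with cycle lengths [1, 1, 2, 6].
Every item is home exactly when every cycle has completed a whole number of laps, i.e. after lcm(1, 2, 6) = 6 out-shuffles.

6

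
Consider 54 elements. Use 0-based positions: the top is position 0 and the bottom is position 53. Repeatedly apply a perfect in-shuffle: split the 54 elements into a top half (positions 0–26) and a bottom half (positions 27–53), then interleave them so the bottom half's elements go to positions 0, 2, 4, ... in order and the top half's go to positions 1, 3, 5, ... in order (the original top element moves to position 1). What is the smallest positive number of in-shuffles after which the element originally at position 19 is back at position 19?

Follow position 19 under repeated in-shuffles:
19 → 39 → 24 → 49 → 44 → 34 → 14 → 29 → 4 → 9 → 19
It first returns after 10 in-shuffles.

10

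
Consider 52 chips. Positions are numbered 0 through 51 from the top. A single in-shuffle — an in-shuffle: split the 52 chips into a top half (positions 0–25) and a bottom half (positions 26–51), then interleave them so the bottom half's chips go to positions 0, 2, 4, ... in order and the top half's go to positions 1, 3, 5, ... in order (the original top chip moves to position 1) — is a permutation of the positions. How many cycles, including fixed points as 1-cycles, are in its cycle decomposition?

1

Trace each unvisited position around until it returns:
(0 1 3 7 15 31 ... len 52)
1 cycle in total.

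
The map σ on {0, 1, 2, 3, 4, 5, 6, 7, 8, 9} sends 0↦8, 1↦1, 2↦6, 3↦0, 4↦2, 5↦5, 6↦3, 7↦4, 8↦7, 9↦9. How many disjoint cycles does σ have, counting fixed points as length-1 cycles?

4

Cycle decomposition: (0 8 7 4 2 6 3) (1) (5) (9).
4 cycles.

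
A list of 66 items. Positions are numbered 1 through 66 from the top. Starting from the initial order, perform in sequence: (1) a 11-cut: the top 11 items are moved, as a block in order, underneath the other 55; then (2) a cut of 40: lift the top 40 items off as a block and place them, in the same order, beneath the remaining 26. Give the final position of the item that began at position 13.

Track the item from position 13 forward through each operation:
  after op 1 (cut 11): 13 → 2
  after op 2 (cut 40): 2 → 28

28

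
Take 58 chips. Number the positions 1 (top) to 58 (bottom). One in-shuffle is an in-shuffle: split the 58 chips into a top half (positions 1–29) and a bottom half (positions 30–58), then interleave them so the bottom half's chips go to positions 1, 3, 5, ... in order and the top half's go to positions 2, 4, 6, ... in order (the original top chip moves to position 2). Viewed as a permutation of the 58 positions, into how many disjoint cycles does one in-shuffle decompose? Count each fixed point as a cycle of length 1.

1

Trace each unvisited position around until it returns:
(1 2 4 8 16 32 ... len 58)
1 cycle in total.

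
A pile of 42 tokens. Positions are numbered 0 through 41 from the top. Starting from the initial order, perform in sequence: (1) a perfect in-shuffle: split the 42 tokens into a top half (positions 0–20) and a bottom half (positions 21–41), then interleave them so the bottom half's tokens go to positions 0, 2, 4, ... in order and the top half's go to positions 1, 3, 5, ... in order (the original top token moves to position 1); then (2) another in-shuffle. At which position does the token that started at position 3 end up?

Track the token from position 3 forward through each operation:
  after op 1 (in-shuffle): 3 → 7
  after op 2 (in-shuffle): 7 → 15

15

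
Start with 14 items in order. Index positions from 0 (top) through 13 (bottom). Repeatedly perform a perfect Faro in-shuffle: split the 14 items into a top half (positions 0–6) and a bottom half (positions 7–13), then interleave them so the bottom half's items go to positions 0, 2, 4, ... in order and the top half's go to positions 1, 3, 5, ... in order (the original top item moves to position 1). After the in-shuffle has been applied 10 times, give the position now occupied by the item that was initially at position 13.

Track the item's position through each in-shuffle:
13 → 12 → 10 → 6 → 13 → 12 → 10 → 6 → 13 → 12 → 10

10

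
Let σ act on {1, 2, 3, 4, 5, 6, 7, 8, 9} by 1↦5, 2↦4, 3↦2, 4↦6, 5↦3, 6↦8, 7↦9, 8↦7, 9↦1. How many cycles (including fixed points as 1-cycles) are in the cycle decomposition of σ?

Cycle decomposition: (1 5 3 2 4 6 8 7 9).
1 cycle.

1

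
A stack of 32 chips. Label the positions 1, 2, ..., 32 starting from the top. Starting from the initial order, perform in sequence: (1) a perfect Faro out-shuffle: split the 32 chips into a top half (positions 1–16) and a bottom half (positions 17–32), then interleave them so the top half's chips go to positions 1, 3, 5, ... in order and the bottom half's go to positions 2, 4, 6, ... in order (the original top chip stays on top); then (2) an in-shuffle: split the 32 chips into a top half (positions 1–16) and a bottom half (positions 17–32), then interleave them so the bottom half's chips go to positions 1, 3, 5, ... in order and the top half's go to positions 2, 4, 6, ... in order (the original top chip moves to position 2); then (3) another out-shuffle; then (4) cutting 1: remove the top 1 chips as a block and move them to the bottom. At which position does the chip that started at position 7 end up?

Track the chip from position 7 forward through each operation:
  after op 1 (out-shuffle): 7 → 13
  after op 2 (in-shuffle): 13 → 26
  after op 3 (out-shuffle): 26 → 20
  after op 4 (cut 1): 20 → 19

19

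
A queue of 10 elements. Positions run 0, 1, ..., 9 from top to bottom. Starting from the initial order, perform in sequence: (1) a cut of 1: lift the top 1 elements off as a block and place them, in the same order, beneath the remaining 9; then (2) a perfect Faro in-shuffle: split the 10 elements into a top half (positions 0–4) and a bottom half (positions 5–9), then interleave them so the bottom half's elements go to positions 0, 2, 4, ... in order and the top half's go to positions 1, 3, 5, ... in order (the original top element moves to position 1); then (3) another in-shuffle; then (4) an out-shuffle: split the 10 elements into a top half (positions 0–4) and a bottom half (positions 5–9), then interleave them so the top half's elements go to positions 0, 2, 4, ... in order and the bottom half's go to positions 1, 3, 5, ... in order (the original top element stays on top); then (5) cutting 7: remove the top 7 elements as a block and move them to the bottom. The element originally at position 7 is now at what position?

Track the element from position 7 forward through each operation:
  after op 1 (cut 1): 7 → 6
  after op 2 (in-shuffle): 6 → 2
  after op 3 (in-shuffle): 2 → 5
  after op 4 (out-shuffle): 5 → 1
  after op 5 (cut 7): 1 → 4

4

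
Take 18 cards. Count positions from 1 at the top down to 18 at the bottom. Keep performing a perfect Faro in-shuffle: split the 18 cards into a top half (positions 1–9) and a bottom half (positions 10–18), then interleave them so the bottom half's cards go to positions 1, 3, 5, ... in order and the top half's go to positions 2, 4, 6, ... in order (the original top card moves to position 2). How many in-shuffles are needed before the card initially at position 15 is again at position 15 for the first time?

18

Follow position 15 under repeated in-shuffles:
15 → 11 → 3 → 6 → 12 → 5 → 10 → 1 → 2 → 4 → 8 → 16 → 13 → 7 → 14 → 9 → 18 → 17 → 15
It first returns after 18 in-shuffles.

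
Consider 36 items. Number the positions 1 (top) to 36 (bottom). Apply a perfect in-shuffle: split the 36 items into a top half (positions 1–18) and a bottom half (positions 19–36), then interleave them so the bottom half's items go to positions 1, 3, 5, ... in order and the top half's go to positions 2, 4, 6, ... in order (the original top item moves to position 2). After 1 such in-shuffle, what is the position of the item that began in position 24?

11

Track the item's position through each in-shuffle:
24 → 11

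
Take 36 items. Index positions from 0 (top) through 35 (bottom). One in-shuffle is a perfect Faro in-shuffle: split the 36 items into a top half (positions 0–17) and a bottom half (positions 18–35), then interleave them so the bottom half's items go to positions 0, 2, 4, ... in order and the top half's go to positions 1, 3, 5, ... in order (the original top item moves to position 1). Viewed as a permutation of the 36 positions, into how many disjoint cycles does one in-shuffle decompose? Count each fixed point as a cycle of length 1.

1

Trace each unvisited position around until it returns:
(0 1 3 7 15 31 ... len 36)
1 cycle in total.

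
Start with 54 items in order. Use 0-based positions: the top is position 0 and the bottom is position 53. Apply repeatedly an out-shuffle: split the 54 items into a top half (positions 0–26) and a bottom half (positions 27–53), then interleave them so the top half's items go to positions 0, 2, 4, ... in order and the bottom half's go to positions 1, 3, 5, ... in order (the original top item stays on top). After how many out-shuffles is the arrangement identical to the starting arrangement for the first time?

The out-shuffle permutes the 54 positions with cycle lengths [1, 1, 52].
Every item is home exactly when every cycle has completed a whole number of laps, i.e. after lcm(1, 52) = 52 out-shuffles.

52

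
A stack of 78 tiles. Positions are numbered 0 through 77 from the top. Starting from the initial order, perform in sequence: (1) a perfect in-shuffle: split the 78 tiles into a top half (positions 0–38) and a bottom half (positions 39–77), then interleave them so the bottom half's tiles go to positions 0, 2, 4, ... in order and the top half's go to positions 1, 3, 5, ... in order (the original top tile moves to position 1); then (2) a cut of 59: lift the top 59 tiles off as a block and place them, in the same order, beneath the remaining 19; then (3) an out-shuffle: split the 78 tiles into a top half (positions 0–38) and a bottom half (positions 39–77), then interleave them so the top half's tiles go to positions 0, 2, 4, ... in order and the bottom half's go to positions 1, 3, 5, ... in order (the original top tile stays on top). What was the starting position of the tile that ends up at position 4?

30

Undo the operations in reverse order, starting from position 4:
  undo op 3 (out-shuffle, from top half): 4 ← 2
  undo op 2 (cut 59): 2 ← 61
  undo op 1 (in-shuffle, from top half): 61 ← 30
So the tile at position 4 came from original position 30.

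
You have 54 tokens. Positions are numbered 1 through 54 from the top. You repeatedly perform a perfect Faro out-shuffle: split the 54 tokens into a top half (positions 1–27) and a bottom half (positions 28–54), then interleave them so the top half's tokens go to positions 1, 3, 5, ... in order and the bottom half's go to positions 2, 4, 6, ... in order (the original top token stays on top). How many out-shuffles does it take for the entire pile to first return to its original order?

52

The out-shuffle permutes the 54 positions with cycle lengths [1, 1, 52].
Every token is home exactly when every cycle has completed a whole number of laps, i.e. after lcm(1, 52) = 52 out-shuffles.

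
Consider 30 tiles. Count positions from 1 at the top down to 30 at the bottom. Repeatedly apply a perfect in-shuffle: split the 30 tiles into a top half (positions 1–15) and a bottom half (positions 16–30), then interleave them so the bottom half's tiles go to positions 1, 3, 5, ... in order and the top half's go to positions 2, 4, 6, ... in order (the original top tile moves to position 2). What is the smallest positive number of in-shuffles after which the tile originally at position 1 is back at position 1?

Follow position 1 under repeated in-shuffles:
1 → 2 → 4 → 8 → 16 → 1
It first returns after 5 in-shuffles.

5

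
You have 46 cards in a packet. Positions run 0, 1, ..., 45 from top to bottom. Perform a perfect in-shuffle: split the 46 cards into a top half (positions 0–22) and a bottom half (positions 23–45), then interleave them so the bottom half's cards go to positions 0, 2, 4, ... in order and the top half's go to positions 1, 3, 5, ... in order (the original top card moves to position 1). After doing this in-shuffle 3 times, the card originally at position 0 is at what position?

Track the card's position through each in-shuffle:
0 → 1 → 3 → 7

7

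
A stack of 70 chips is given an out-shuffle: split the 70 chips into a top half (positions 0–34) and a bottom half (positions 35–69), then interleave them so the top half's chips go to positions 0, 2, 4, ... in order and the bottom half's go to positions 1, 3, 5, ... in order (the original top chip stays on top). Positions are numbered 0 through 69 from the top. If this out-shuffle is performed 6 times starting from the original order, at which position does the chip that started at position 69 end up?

69

Position 69 is a fixed point of every out-shuffle, so the chip never moves.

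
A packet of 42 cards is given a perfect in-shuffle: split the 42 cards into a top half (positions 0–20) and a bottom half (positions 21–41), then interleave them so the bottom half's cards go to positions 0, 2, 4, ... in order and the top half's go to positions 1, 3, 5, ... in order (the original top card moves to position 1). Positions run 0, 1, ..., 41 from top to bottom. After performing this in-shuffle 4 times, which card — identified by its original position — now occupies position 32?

Work backwards from position 32, undoing one in-shuffle at a time:
32 ← 37 ← 18 ← 30 ← 36
So the card now at position 32 started at position 36.

36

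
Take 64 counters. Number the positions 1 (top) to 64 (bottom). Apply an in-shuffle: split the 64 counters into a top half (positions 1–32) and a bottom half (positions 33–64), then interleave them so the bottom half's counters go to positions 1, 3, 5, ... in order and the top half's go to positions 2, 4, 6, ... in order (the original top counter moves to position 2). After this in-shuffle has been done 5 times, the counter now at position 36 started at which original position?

Work backwards from position 36, undoing one in-shuffle at a time:
36 ← 18 ← 9 ← 37 ← 51 ← 58
So the counter now at position 36 started at position 58.

58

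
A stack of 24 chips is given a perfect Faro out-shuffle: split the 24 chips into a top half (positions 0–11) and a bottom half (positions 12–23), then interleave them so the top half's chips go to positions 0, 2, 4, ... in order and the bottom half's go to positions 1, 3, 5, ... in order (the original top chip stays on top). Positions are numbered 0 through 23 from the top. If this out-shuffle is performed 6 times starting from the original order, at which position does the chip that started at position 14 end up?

22

Track the chip's position through each out-shuffle:
14 → 5 → 10 → 20 → 17 → 11 → 22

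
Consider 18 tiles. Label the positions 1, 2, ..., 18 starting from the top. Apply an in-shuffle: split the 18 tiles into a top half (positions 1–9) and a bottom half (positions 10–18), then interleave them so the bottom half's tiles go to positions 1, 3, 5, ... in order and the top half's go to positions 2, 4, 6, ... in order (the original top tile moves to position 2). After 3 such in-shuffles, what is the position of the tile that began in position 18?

11

Track the tile's position through each in-shuffle:
18 → 17 → 15 → 11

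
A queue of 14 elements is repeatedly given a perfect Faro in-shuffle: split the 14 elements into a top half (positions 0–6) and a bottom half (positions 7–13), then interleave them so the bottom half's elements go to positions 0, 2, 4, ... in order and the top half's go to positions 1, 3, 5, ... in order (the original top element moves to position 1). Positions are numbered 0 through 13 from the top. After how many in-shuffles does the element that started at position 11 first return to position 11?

Follow position 11 under repeated in-shuffles:
11 → 8 → 2 → 5 → 11
It first returns after 4 in-shuffles.

4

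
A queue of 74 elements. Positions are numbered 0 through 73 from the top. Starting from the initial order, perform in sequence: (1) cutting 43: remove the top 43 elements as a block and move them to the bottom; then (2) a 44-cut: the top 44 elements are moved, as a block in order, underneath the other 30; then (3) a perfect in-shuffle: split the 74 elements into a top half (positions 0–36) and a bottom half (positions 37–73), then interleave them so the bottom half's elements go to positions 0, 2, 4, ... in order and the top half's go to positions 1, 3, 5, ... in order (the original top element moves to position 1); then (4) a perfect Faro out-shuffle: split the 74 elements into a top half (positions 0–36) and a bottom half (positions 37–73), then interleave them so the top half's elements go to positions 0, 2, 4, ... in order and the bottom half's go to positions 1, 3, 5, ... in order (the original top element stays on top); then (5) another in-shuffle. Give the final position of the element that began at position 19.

53

Track the element from position 19 forward through each operation:
  after op 1 (cut 43): 19 → 50
  after op 2 (cut 44): 50 → 6
  after op 3 (in-shuffle): 6 → 13
  after op 4 (out-shuffle): 13 → 26
  after op 5 (in-shuffle): 26 → 53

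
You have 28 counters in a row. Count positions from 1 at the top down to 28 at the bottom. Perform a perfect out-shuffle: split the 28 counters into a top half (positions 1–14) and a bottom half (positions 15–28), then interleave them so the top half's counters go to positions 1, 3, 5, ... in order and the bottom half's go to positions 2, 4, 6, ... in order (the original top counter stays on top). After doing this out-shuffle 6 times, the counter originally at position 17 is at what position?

Track the counter's position through each out-shuffle:
17 → 6 → 11 → 21 → 14 → 27 → 26

26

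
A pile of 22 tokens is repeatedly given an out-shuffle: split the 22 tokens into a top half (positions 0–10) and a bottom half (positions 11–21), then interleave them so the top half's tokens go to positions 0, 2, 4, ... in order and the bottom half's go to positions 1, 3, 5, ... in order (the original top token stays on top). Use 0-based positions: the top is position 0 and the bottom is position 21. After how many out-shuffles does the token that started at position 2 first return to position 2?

6

Follow position 2 under repeated out-shuffles:
2 → 4 → 8 → 16 → 11 → 1 → 2
It first returns after 6 out-shuffles.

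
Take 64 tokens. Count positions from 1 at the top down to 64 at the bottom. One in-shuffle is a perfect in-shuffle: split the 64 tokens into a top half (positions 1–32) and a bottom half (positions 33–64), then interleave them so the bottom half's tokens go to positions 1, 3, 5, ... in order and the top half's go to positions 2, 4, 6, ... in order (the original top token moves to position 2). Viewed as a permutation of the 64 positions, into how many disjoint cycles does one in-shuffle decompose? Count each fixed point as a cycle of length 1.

Trace each unvisited position around until it returns:
(1 2 4 8 16 32 ... len 12) (3 6 12 24 48 31 ... len 12) (5 10 20 40 15 30 ... len 12) (7 14 28 56 47 29 ... len 12) (11 22 44 23 46 27 ... len 12) (13 26 52 39)
6 cycles in total.

6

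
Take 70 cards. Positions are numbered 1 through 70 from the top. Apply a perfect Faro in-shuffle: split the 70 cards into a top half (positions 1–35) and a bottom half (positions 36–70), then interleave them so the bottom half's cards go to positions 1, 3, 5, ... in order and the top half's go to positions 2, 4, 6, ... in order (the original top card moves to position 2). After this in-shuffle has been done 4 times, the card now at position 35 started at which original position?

Work backwards from position 35, undoing one in-shuffle at a time:
35 ← 53 ← 62 ← 31 ← 51
So the card now at position 35 started at position 51.

51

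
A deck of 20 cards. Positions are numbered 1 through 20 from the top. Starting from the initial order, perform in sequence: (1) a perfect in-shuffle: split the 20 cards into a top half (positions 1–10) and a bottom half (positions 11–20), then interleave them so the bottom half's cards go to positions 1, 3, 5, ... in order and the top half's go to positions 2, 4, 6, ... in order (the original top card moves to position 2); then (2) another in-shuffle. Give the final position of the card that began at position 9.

Track the card from position 9 forward through each operation:
  after op 1 (in-shuffle): 9 → 18
  after op 2 (in-shuffle): 18 → 15

15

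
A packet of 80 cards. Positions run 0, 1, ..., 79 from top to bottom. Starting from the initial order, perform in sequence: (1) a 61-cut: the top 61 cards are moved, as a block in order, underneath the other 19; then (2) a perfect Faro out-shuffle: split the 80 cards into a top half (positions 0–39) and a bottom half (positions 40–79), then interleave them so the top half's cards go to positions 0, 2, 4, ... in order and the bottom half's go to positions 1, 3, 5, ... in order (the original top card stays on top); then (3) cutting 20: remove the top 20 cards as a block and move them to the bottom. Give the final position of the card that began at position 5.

Track the card from position 5 forward through each operation:
  after op 1 (cut 61): 5 → 24
  after op 2 (out-shuffle): 24 → 48
  after op 3 (cut 20): 48 → 28

28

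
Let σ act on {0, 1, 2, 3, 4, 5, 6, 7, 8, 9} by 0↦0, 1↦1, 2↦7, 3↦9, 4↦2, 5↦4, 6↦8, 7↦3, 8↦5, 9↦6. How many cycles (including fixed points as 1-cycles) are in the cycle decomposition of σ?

3

Cycle decomposition: (0) (1) (2 7 3 9 6 8 5 4).
3 cycles.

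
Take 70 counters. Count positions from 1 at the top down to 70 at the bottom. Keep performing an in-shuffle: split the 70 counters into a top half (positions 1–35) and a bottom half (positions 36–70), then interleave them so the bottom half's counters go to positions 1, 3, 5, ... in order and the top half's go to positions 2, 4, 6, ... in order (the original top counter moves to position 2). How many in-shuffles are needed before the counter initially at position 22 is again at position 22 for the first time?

35

Follow position 22 under repeated in-shuffles:
22 → 44 → 17 → 34 → 68 → 65 → 59 → 47 → ... → 22 (length 35)
It first returns after 35 in-shuffles.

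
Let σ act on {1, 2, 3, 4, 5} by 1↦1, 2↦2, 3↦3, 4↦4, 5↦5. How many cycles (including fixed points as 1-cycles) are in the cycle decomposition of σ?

Cycle decomposition: (1) (2) (3) (4) (5).
5 cycles.

5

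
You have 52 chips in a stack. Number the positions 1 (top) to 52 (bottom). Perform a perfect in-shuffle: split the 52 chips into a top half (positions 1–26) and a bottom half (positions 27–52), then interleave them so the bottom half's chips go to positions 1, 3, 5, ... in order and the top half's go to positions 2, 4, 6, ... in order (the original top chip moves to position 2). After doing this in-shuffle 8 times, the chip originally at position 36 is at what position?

47

Track the chip's position through each in-shuffle:
36 → 19 → 38 → 23 → 46 → 39 → 25 → 50 → 47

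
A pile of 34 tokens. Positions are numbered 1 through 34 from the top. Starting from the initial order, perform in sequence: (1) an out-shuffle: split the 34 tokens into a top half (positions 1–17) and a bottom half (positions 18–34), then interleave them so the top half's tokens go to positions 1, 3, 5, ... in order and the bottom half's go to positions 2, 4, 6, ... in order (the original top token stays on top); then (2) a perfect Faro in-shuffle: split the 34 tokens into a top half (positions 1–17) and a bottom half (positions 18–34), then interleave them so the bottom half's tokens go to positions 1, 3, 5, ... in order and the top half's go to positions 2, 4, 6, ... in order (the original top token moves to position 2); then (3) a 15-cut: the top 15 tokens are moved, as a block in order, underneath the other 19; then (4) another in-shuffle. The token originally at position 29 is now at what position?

Track the token from position 29 forward through each operation:
  after op 1 (out-shuffle): 29 → 24
  after op 2 (in-shuffle): 24 → 13
  after op 3 (cut 15): 13 → 32
  after op 4 (in-shuffle): 32 → 29

29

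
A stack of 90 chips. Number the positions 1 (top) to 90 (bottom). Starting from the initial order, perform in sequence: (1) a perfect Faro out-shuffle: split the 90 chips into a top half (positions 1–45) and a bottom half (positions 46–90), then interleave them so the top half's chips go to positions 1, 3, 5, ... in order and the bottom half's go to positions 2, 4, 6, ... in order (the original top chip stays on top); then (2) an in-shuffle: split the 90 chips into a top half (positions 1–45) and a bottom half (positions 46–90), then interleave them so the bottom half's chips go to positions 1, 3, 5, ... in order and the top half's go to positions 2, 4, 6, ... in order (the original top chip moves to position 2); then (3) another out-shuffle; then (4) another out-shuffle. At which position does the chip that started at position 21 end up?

Track the chip from position 21 forward through each operation:
  after op 1 (out-shuffle): 21 → 41
  after op 2 (in-shuffle): 41 → 82
  after op 3 (out-shuffle): 82 → 74
  after op 4 (out-shuffle): 74 → 58

58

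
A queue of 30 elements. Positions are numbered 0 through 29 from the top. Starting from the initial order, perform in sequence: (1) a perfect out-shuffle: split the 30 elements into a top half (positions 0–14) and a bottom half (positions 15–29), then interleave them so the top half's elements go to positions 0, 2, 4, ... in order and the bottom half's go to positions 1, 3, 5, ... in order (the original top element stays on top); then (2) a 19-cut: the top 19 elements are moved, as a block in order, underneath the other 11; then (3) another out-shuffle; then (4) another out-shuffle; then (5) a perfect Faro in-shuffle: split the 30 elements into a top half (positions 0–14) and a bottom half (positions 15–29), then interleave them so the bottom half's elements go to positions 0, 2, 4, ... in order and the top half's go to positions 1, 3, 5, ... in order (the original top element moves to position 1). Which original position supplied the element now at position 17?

25

Undo the operations in reverse order, starting from position 17:
  undo op 5 (in-shuffle, from top half): 17 ← 8
  undo op 4 (out-shuffle, from top half): 8 ← 4
  undo op 3 (out-shuffle, from top half): 4 ← 2
  undo op 2 (cut 19): 2 ← 21
  undo op 1 (out-shuffle, from bottom half): 21 ← 25
So the element at position 17 came from original position 25.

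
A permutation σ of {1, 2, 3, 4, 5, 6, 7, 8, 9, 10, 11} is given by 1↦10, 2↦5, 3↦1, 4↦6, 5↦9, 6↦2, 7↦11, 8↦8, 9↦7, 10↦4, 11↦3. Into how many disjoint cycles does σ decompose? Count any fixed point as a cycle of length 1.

2

Cycle decomposition: (1 10 4 6 2 5 9 7 11 3) (8).
2 cycles.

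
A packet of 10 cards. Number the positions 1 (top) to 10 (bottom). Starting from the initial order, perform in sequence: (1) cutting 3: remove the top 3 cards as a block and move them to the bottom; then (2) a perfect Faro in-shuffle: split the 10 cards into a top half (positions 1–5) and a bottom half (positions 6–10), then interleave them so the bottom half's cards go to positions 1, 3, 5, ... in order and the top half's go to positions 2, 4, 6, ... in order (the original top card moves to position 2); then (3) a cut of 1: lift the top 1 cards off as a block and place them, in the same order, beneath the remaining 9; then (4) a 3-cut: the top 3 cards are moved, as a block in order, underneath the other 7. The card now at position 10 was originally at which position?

Undo the operations in reverse order, starting from position 10:
  undo op 4 (cut 3): 10 ← 3
  undo op 3 (cut 1): 3 ← 4
  undo op 2 (in-shuffle, from top half): 4 ← 2
  undo op 1 (cut 3): 2 ← 5
So the card at position 10 came from original position 5.

5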